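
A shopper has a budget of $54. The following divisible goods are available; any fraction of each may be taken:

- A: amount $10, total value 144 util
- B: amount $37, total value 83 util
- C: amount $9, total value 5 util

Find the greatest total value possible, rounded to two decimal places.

230.89

Take in order of value per unit:
- A (144/10 per unit): all 10 → value 144, running total 144.00
- B (83/37 per unit): all 37 → value 83, running total 227.00
- C (5/9 per unit): 7 of 9 → value 7×5/9 = 3.8889, running total 230.89
Total 230.89.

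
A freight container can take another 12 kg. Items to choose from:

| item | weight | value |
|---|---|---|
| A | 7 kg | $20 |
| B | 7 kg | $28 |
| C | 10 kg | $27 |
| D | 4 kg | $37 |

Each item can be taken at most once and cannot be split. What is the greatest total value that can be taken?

Check high-value combinations within 12 kg:
- B+D: weight 7+4=11, value 28+37=65
- A+D: weight 7+4=11, value 20+37=57
- D: weight 4, value 37
Best: $65.

$65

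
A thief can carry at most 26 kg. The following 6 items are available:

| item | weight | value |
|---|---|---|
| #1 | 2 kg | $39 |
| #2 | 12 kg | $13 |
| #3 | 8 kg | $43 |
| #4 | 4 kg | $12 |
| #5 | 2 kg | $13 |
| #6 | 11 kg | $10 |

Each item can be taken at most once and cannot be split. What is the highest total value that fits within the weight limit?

$108

This is a 0/1 knapsack; check combinations near the capacity.
- #1+#2+#3+#5: weight 2+12+8+2=24, value 39+13+43+13=108
- #1+#3+#4+#5: weight 2+8+4+2=16, value 39+43+12+13=107
- #1+#2+#3+#4: weight 2+12+8+4=26, value 39+13+43+12=107
Best: $108.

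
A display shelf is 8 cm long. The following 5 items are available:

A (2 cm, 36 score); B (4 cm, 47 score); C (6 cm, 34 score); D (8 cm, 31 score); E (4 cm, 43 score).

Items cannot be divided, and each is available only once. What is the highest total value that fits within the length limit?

90 score

Check high-value combinations within 8 cm:
- B+E: length 4+4=8, value 47+43=90
- A+B: length 2+4=6, value 36+47=83
- A+E: length 2+4=6, value 36+43=79
- A+C: length 2+6=8, value 36+34=70
- B: length 4, value 47
Best: 90 score.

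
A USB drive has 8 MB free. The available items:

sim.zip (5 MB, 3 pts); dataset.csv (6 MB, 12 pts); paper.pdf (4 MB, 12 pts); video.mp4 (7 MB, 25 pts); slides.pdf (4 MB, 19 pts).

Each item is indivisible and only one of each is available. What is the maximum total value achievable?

This is a 0/1 knapsack; check combinations near the capacity.
- paper.pdf+slides.pdf: size 4+4=8, value 12+19=31
- video.mp4: size 7, value 25
- slides.pdf: size 4, value 19
- paper.pdf: size 4, value 12
- dataset.csv: size 6, value 12
Best: 31 pts.

31 pts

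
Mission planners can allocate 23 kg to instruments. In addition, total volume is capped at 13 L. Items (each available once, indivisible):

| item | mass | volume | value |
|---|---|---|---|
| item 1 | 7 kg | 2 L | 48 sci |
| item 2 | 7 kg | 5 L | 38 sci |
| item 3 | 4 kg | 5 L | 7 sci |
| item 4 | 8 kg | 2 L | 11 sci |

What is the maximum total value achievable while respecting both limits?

Feasible sets respecting both limits:
- item 1+item 2+item 4: mass 22, volume 9, value 97
- item 1+item 2+item 3: mass 18, volume 12, value 93
- item 1+item 2: mass 14, volume 7, value 86
- item 1+item 3+item 4: mass 19, volume 9, value 66
Best: 97 sci.

97 sci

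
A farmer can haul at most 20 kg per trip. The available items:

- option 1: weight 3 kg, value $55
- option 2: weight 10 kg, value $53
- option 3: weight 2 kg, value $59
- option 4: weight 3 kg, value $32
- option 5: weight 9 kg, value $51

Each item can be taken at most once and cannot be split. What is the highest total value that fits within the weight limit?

$199

Check high-value combinations within 20 kg:
- option 1+option 2+option 3+option 4: weight 3+10+2+3=18, value 55+53+59+32=199
- option 1+option 3+option 4+option 5: weight 3+2+3+9=17, value 55+59+32+51=197
- option 1+option 2+option 3: weight 3+10+2=15, value 55+53+59=167
- option 1+option 3+option 5: weight 3+2+9=14, value 55+59+51=165
Best: $199.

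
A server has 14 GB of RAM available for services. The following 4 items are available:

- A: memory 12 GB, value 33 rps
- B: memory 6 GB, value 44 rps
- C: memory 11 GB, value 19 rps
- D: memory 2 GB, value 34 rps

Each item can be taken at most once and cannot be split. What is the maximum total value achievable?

78 rps

Check high-value combinations within 14 GB:
- B+D: memory 6+2=8, value 44+34=78
- A+D: memory 12+2=14, value 33+34=67
- C+D: memory 11+2=13, value 19+34=53
Best: 78 rps.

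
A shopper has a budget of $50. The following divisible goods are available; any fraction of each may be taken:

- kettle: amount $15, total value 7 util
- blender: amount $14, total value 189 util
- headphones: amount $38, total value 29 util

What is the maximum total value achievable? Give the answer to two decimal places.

216.47

Take in order of value per unit:
- blender (189/14 per unit): all 14 → value 189, running total 189.00
- headphones (29/38 per unit): 36 of 38 → value 36×29/38 = 27.4737, running total 216.47
Total 216.47.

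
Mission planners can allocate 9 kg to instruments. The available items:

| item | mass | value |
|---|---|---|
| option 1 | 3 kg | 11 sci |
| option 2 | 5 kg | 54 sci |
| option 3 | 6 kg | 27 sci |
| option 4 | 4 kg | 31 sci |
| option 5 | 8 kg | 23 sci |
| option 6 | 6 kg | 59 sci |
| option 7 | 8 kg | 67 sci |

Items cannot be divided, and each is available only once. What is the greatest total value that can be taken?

85 sci

Check high-value combinations within 9 kg:
- option 2+option 4: mass 5+4=9, value 54+31=85
- option 1+option 6: mass 3+6=9, value 11+59=70
- option 7: mass 8, value 67
- option 1+option 2: mass 3+5=8, value 11+54=65
Best: 85 sci.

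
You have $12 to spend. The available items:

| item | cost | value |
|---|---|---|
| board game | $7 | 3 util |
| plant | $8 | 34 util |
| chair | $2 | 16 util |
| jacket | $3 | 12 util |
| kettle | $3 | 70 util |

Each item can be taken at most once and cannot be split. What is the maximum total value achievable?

Check high-value combinations within $12:
- plant+kettle: cost 8+3=11, value 34+70=104
- chair+jacket+kettle: cost 2+3+3=8, value 16+12+70=98
- board game+chair+kettle: cost 7+2+3=12, value 3+16+70=89
Best: 104 util.

104 util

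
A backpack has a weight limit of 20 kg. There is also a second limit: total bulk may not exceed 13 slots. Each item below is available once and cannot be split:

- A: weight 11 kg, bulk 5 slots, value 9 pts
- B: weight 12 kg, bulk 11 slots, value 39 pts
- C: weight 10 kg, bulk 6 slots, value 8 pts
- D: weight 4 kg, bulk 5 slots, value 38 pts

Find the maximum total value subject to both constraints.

Feasible sets respecting both limits:
- A+D: weight 15, bulk 10, value 47
- C+D: weight 14, bulk 11, value 46
- B: weight 12, bulk 11, value 39
Best: 47 pts.

47 pts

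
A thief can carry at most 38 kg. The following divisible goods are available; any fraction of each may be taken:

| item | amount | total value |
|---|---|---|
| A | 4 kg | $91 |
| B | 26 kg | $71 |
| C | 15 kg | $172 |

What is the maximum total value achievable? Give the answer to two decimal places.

Take in order of value per unit:
- A (91/4 per unit): all 4 → value 91, running total 91.00
- C (172/15 per unit): all 15 → value 172, running total 263.00
- B (71/26 per unit): 19 of 26 → value 19×71/26 = 51.8846, running total 314.88
Total 314.88.

314.88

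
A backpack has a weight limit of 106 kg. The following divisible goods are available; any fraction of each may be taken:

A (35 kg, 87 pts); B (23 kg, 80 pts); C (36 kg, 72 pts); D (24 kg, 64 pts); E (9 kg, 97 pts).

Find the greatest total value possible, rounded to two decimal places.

Take in order of value per unit:
- E (97/9 per unit): all 9 → value 97, running total 97.00
- B (80/23 per unit): all 23 → value 80, running total 177.00
- D (64/24 per unit): all 24 → value 64, running total 241.00
- A (87/35 per unit): all 35 → value 87, running total 328.00
- C (72/36 per unit): 15 of 36 → value 15×72/36 = 30.0000, running total 358.00
Total 358.00.

358.00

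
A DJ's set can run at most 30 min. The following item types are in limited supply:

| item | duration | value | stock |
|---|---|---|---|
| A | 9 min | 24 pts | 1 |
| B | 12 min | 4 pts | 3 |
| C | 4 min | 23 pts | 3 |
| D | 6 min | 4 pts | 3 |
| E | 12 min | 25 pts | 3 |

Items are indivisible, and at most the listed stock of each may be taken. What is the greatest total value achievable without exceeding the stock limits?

98 pts

Top feasible selections:
- 3×C + 1×D + 1×E: duration 30, value 98
- 1×A + 3×C + 1×D: duration 27, value 97
Best: 98 pts.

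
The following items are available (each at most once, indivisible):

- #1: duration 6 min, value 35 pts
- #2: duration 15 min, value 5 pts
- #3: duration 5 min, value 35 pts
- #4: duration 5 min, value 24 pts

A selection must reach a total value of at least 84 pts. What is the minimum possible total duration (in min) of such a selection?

16

Subsets with value ≥ 84, sorted by total duration:
- #1+#3+#4: duration 16, value 94
- #1+#2+#3+#4: duration 31, value 99
Minimum duration: 16 min.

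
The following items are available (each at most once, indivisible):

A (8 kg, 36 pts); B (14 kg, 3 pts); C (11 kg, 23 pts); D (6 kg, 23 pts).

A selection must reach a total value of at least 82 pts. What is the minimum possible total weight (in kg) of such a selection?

25

Subsets with value ≥ 82, sorted by total weight:
- A+C+D: weight 25, value 82
- A+B+C+D: weight 39, value 85
Minimum weight: 25 kg.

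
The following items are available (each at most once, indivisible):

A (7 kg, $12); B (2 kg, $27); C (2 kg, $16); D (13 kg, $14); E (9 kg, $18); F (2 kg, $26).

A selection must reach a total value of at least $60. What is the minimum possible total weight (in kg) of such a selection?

6

Subsets with value ≥ 60, sorted by total weight:
- B+C+F: weight 6, value 69
- A+B+F: weight 11, value 65
- A+B+C+F: weight 13, value 81
Minimum weight: 6 kg.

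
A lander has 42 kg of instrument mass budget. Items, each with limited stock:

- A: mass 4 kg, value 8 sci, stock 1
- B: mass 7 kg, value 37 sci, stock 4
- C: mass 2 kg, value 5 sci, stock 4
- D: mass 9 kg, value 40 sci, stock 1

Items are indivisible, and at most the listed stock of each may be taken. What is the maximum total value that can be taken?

Top feasible selections:
- 4×B + 2×C + 1×D: mass 41, value 198
- 1×A + 4×B + 1×D: mass 41, value 196
- 4×B + 1×C + 1×D: mass 39, value 193
Best: 198 sci.

198 sci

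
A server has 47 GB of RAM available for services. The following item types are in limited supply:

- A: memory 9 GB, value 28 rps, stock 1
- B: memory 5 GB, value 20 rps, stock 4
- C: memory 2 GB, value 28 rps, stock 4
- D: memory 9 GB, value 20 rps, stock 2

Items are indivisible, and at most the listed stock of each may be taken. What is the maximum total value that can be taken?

Top feasible selections:
- 1×A + 4×B + 4×C + 1×D: memory 46, value 240
- 4×B + 4×C + 2×D: memory 46, value 232
Best: 240 rps.

240 rps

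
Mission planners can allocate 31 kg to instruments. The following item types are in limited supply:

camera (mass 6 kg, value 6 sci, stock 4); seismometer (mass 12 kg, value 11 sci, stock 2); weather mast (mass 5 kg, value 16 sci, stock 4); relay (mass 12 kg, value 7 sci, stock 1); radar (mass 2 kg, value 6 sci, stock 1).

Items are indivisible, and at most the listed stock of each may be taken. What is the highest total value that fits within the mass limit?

Top feasible selections:
- 1×camera + 4×weather mast + 1×radar: mass 28, value 76
- 4×weather mast + 1×radar: mass 22, value 70
- 1×camera + 4×weather mast: mass 26, value 70
- 2×camera + 3×weather mast + 1×radar: mass 29, value 66
Best: 76 sci.

76 sci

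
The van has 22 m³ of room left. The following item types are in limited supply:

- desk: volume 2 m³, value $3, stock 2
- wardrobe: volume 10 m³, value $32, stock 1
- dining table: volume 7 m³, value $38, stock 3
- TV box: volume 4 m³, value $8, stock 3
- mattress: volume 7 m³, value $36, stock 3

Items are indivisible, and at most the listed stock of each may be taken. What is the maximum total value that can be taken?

$114

Top feasible selections:
- 3×dining table: volume 21, value 114
- 2×dining table + 1×mattress: volume 21, value 112
- 1×dining table + 2×mattress: volume 21, value 110
Best: $114.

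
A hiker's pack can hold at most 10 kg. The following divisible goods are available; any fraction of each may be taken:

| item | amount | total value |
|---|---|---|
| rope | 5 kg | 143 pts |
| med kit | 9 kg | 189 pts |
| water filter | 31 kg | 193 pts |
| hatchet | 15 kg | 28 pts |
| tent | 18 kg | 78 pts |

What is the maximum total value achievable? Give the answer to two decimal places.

248.00

Take in order of value per unit:
- rope (143/5 per unit): all 5 → value 143, running total 143.00
- med kit (189/9 per unit): 5 of 9 → value 5×189/9 = 105.0000, running total 248.00
Total 248.00.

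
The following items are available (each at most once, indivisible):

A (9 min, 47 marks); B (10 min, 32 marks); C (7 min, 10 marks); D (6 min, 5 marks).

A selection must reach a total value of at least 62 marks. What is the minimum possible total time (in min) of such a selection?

Subsets with value ≥ 62, sorted by total time:
- A+B: time 19, value 79
- A+C+D: time 22, value 62
- A+B+D: time 25, value 84
Minimum time: 19 min.

19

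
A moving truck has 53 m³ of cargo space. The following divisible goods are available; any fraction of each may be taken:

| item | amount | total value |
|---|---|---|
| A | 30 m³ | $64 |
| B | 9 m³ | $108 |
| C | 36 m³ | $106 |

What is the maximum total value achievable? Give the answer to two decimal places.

231.07

Take in order of value per unit:
- B (108/9 per unit): all 9 → value 108, running total 108.00
- C (106/36 per unit): all 36 → value 106, running total 214.00
- A (64/30 per unit): 8 of 30 → value 8×64/30 = 17.0667, running total 231.07
Total 231.07.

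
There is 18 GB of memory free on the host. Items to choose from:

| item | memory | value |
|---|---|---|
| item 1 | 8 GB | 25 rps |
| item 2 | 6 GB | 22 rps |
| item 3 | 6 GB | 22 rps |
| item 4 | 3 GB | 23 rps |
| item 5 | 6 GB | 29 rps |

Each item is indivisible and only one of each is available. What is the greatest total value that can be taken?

77 rps

Check high-value combinations within 18 GB:
- item 1+item 4+item 5: memory 8+3+6=17, value 25+23+29=77
- item 2+item 4+item 5: memory 6+3+6=15, value 22+23+29=74
- item 3+item 4+item 5: memory 6+3+6=15, value 22+23+29=74
- item 2+item 3+item 5: memory 6+6+6=18, value 22+22+29=73
- item 1+item 2+item 4: memory 8+6+3=17, value 25+22+23=70
Best: 77 rps.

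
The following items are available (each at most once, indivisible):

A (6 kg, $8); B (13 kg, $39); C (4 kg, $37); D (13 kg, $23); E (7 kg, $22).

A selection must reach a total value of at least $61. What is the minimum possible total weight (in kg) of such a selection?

17

Subsets with value ≥ 61, sorted by total weight:
- B+C: weight 17, value 76
- A+C+E: weight 17, value 67
- B+E: weight 20, value 61
Minimum weight: 17 kg.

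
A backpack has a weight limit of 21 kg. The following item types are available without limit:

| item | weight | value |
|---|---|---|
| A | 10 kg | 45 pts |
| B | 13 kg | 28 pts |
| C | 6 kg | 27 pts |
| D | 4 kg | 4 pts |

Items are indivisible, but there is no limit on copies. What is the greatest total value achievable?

90 pts

Best value-per-unit is A at 45/10, and filling with it alone uses weight 2×10=20. No mix of the others beats 2×45 = 90.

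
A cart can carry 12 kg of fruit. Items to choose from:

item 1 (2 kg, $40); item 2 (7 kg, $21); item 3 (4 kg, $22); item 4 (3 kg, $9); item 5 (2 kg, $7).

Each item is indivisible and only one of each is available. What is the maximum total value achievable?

$78

Check high-value combinations within 12 kg:
- item 1+item 3+item 4+item 5: weight 2+4+3+2=11, value 40+22+9+7=78
- item 1+item 3+item 4: weight 2+4+3=9, value 40+22+9=71
- item 1+item 2+item 4: weight 2+7+3=12, value 40+21+9=70
- item 1+item 3+item 5: weight 2+4+2=8, value 40+22+7=69
- item 1+item 2+item 5: weight 2+7+2=11, value 40+21+7=68
Best: $78.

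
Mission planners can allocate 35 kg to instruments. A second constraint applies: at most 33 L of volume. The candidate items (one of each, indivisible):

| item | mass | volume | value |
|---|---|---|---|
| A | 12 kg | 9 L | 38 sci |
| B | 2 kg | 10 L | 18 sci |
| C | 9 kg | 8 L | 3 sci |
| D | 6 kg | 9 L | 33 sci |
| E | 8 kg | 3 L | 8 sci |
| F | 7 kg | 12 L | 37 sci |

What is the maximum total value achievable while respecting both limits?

116 sci

Feasible sets respecting both limits:
- A+D+E+F: mass 33, volume 33, value 116
- A+D+F: mass 25, volume 30, value 108
- A+B+D+E: mass 28, volume 31, value 97
- A+B+F: mass 21, volume 31, value 93
Best: 116 sci.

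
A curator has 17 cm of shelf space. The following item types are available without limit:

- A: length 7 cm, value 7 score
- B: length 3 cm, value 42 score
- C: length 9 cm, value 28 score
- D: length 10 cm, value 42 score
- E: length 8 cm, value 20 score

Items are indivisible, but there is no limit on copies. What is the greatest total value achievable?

210 score

Best value-per-unit is B at 42/3, and filling with it alone uses length 5×3=15. No mix of the others beats 5×42 = 210.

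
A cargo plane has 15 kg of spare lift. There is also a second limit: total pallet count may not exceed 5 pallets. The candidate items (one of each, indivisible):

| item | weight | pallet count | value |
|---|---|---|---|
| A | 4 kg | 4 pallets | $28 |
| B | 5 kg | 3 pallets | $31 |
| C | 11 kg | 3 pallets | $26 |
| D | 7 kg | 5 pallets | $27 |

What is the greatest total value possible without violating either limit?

Feasible sets respecting both limits:
- B: weight 5, pallet count 3, value 31
- A: weight 4, pallet count 4, value 28
- D: weight 7, pallet count 5, value 27
- C: weight 11, pallet count 3, value 26
Best: $31.

$31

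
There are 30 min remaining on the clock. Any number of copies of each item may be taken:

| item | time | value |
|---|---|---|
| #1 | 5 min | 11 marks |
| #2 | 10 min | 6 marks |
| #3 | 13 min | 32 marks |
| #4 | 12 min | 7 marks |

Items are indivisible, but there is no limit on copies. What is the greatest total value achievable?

Best value-per-unit is #3 at 32/13; filling with it alone gives 2×32 = 64.
Optimal mix: 6×#1 → time 30, value 66.

66 marks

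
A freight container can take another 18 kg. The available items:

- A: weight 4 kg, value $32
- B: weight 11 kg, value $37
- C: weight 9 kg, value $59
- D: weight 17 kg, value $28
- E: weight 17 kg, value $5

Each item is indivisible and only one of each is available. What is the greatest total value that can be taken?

$91

Check high-value combinations within 18 kg:
- A+C: weight 4+9=13, value 32+59=91
- A+B: weight 4+11=15, value 32+37=69
- C: weight 9, value 59
- B: weight 11, value 37
Best: $91.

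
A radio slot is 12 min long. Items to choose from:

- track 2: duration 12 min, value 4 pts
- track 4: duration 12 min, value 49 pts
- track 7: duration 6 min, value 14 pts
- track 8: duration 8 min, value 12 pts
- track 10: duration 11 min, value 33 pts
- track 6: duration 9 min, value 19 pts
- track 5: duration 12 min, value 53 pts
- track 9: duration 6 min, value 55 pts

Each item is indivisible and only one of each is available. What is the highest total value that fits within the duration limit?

Check high-value combinations within 12 min:
- track 7+track 9: duration 6+6=12, value 14+55=69
- track 9: duration 6, value 55
- track 5: duration 12, value 53
- track 4: duration 12, value 49
- track 10: duration 11, value 33
Best: 69 pts.

69 pts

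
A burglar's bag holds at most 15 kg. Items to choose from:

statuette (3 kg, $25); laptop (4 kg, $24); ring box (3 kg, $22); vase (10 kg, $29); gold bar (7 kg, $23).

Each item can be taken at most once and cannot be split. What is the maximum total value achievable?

$72

Check high-value combinations within 15 kg:
- statuette+laptop+gold bar: weight 3+4+7=14, value 25+24+23=72
- statuette+laptop+ring box: weight 3+4+3=10, value 25+24+22=71
- statuette+ring box+gold bar: weight 3+3+7=13, value 25+22+23=70
Best: $72.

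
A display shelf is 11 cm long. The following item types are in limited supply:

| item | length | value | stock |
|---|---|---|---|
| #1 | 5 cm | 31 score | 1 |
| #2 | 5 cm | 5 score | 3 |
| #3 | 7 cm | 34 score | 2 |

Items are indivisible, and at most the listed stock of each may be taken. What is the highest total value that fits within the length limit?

Best selections within length 11 and stock limits:
- 1×#1 + 1×#2: length 10, value 36
- 1×#3: length 7, value 34
- 1×#1: length 5, value 31
- 2×#2: length 10, value 10
Best: 36 score.

36 score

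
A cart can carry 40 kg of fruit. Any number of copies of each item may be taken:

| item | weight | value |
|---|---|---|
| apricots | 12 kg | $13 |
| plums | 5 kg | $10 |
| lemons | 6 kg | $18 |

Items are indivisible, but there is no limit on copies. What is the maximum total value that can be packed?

Best value-per-unit is lemons at 18/6; filling with it alone gives 6×18 = 108.
Optimal mix: 2×plums + 5×lemons → weight 40, value 110.

$110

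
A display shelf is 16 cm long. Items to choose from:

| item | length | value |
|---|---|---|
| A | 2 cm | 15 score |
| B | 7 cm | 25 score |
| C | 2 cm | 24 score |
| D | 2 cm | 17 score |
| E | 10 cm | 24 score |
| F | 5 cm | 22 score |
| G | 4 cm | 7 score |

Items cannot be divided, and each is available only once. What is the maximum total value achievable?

88 score

Check high-value combinations within 16 cm:
- B+C+D+F: length 7+2+2+5=16, value 25+24+17+22=88
- A+B+C+F: length 2+7+2+5=16, value 15+25+24+22=86
- A+C+D+F+G: length 2+2+2+5+4=15, value 15+24+17+22+7=85
- A+B+C+D: length 2+7+2+2=13, value 15+25+24+17=81
- A+C+D+E: length 2+2+2+10=16, value 15+24+17+24=80
Best: 88 score.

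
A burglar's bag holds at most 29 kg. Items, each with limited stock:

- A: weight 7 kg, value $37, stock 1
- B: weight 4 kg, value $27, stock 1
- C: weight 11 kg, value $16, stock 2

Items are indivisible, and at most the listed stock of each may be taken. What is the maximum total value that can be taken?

Top feasible selections:
- 1×A + 1×B + 1×C: weight 22, value 80
- 1×A + 2×C: weight 29, value 69
- 1×A + 1×B: weight 11, value 64
Best: $80.

$80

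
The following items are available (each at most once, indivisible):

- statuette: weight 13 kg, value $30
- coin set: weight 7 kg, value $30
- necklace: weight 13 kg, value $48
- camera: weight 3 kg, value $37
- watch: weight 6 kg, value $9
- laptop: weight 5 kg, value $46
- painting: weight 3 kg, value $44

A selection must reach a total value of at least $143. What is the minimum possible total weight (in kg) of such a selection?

18

Subsets with value ≥ 143, sorted by total weight:
- coin set+camera+laptop+painting: weight 18, value 157
- necklace+camera+laptop+painting: weight 24, value 175
- coin set+camera+watch+laptop+painting: weight 24, value 166
- statuette+camera+laptop+painting: weight 24, value 157
Minimum weight: 18 kg.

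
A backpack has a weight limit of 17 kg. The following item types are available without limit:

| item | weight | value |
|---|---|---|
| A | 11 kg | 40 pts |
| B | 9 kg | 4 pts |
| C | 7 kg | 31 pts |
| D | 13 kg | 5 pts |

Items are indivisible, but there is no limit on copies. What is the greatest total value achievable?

Best value-per-unit is C at 31/7, and filling with it alone uses weight 2×7=14. No mix of the others beats 2×31 = 62.

62 pts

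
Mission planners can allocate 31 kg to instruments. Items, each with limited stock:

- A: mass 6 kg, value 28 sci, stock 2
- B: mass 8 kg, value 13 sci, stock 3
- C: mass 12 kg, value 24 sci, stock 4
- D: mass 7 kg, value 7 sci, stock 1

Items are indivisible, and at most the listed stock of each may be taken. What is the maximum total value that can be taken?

Best selections within mass 31 and stock limits:
- 2×A + 1×C + 1×D: mass 31, value 87
- 2×A + 2×B: mass 28, value 82
Best: 87 sci.

87 sci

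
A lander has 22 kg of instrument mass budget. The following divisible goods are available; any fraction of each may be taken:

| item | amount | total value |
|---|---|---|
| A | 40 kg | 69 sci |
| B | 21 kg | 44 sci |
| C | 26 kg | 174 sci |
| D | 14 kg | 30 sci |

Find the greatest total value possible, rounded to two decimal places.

Take in order of value per unit:
- C (174/26 per unit): 22 of 26 → value 22×174/26 = 147.2308, running total 147.23
Total 147.23.

147.23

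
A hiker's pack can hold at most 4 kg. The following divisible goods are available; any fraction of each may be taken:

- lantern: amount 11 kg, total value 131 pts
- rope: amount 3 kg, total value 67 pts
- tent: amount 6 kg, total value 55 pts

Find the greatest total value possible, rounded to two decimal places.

Take in order of value per unit:
- rope (67/3 per unit): all 3 → value 67, running total 67.00
- lantern (131/11 per unit): 1 of 11 → value 1×131/11 = 11.9091, running total 78.91
Total 78.91.

78.91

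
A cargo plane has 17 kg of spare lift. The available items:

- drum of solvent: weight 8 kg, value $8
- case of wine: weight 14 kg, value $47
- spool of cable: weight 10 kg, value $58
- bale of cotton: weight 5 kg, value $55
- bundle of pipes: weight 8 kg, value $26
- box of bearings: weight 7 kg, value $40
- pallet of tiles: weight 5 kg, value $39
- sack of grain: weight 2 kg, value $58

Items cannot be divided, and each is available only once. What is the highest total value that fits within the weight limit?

This is a 0/1 knapsack; check combinations near the capacity.
- spool of cable+bale of cotton+sack of grain: weight 10+5+2=17, value 58+55+58=171
- spool of cable+pallet of tiles+sack of grain: weight 10+5+2=17, value 58+39+58=155
- bale of cotton+box of bearings+sack of grain: weight 5+7+2=14, value 55+40+58=153
- bale of cotton+pallet of tiles+sack of grain: weight 5+5+2=12, value 55+39+58=152
Best: $171.

$171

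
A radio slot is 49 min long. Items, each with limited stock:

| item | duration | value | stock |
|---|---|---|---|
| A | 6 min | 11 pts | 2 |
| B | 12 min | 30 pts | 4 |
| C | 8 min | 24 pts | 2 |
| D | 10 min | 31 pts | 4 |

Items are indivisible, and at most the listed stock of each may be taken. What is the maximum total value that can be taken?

148 pts

Top feasible selections:
- 1×C + 4×D: duration 48, value 148
- 2×C + 3×D: duration 46, value 141
- 1×B + 2×C + 2×D: duration 48, value 140
Best: 148 pts.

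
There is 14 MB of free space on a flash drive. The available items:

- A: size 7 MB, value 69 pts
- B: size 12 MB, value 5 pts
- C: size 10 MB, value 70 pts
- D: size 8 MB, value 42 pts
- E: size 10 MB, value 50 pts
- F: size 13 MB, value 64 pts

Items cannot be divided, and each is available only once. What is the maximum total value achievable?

70 pts

This is a 0/1 knapsack; check combinations near the capacity.
- C: size 10, value 70
- A: size 7, value 69
- F: size 13, value 64
- E: size 10, value 50
- D: size 8, value 42
Best: 70 pts.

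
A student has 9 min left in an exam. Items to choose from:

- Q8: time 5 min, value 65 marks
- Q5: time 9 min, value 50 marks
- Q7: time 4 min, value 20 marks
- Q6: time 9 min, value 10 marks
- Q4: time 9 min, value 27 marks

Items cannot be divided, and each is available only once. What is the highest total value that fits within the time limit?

This is a 0/1 knapsack; check combinations near the capacity.
- Q8+Q7: time 5+4=9, value 65+20=85
- Q8: time 5, value 65
- Q5: time 9, value 50
Best: 85 marks.

85 marks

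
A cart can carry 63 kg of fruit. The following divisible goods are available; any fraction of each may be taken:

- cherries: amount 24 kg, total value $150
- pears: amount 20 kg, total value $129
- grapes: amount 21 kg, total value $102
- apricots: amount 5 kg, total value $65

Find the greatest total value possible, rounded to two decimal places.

Take in order of value per unit:
- apricots (65/5 per unit): all 5 → value 65, running total 65.00
- pears (129/20 per unit): all 20 → value 129, running total 194.00
- cherries (150/24 per unit): all 24 → value 150, running total 344.00
- grapes (102/21 per unit): 14 of 21 → value 14×102/21 = 68.0000, running total 412.00
Total 412.00.

412.00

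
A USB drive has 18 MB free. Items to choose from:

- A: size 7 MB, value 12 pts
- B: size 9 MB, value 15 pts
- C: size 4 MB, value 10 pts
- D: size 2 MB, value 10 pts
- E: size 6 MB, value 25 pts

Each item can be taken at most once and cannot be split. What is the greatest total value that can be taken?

This is a 0/1 knapsack; check combinations near the capacity.
- B+D+E: size 9+2+6=17, value 15+10+25=50
- A+D+E: size 7+2+6=15, value 12+10+25=47
- A+C+E: size 7+4+6=17, value 12+10+25=47
- C+D+E: size 4+2+6=12, value 10+10+25=45
Best: 50 pts.

50 pts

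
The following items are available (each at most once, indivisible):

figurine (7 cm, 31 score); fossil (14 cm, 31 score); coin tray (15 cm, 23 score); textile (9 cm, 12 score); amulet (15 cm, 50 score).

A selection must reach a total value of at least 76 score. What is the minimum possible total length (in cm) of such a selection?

Subsets with value ≥ 76, sorted by total length:
- figurine+amulet: length 22, value 81
- fossil+amulet: length 29, value 81
- figurine+textile+amulet: length 31, value 93
Minimum length: 22 cm.

22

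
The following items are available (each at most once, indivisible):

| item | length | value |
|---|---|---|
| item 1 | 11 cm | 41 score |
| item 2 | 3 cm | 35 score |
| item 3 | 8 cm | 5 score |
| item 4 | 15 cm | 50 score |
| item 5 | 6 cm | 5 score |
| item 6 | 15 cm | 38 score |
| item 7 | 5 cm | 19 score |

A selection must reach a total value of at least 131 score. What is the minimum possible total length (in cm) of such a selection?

Subsets with value ≥ 131, sorted by total length:
- item 1+item 2+item 4+item 7: length 34, value 145
- item 1+item 2+item 6+item 7: length 34, value 133
- item 1+item 2+item 4+item 5: length 35, value 131
- item 1+item 2+item 3+item 4: length 37, value 131
Minimum length: 34 cm.

34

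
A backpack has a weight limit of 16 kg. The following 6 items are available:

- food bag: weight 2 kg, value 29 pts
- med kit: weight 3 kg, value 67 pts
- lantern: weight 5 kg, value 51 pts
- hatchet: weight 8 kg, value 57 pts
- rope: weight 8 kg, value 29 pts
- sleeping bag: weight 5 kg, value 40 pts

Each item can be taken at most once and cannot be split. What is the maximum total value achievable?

Check high-value combinations within 16 kg:
- food bag+med kit+lantern+sleeping bag: weight 2+3+5+5=15, value 29+67+51+40=187
- med kit+lantern+hatchet: weight 3+5+8=16, value 67+51+57=175
- med kit+hatchet+sleeping bag: weight 3+8+5=16, value 67+57+40=164
- med kit+lantern+sleeping bag: weight 3+5+5=13, value 67+51+40=158
- food bag+med kit+hatchet: weight 2+3+8=13, value 29+67+57=153
Best: 187 pts.

187 pts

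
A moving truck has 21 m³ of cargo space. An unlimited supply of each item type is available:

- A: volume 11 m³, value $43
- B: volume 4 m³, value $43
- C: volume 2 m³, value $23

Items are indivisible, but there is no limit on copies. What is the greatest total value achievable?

$230

Best value-per-unit is C at 23/2, and filling with it alone uses volume 10×2=20. No mix of the others beats 10×23 = 230.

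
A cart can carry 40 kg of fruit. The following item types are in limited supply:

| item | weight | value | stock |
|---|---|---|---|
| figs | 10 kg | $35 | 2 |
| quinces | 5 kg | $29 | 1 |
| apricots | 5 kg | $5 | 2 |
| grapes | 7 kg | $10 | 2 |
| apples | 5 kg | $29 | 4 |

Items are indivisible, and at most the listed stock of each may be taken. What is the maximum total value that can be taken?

$186

Top feasible selections:
- 2×figs + 4×apples: weight 40, value 186
- 2×figs + 1×quinces + 3×apples: weight 40, value 186
Best: $186.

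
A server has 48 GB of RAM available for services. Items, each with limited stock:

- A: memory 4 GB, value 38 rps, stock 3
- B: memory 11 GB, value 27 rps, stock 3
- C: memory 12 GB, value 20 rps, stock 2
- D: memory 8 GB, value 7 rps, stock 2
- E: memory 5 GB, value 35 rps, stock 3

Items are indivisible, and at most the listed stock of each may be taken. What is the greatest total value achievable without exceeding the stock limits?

Best selections within memory 48 and stock limits:
- 3×A + 1×B + 1×D + 3×E: memory 46, value 253
- 3×A + 1×B + 3×E: memory 38, value 246
- 3×A + 1×C + 1×D + 3×E: memory 47, value 246
Best: 253 rps.

253 rps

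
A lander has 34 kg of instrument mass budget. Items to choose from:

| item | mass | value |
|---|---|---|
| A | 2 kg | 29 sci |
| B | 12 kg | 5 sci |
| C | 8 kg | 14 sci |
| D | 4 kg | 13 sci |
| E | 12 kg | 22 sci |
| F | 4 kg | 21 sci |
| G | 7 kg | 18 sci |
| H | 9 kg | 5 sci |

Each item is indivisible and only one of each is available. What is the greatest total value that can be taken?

104 sci

Check high-value combinations within 34 kg:
- A+C+E+F+G: mass 2+8+12+4+7=33, value 29+14+22+21+18=104
- A+D+E+F+G: mass 2+4+12+4+7=29, value 29+13+22+21+18=103
- A+C+D+F+G+H: mass 2+8+4+4+7+9=34, value 29+14+13+21+18+5=100
Best: 104 sci.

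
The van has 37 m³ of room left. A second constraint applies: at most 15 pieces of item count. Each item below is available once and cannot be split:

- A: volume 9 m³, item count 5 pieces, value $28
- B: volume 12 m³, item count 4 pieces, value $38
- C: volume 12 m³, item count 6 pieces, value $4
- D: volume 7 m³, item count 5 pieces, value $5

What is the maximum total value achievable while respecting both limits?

$71

Feasible sets respecting both limits:
- A+B+D: volume 28, item count 14, value 71
- A+B+C: volume 33, item count 15, value 70
- A+B: volume 21, item count 9, value 66
- B+C+D: volume 31, item count 15, value 47
Best: $71.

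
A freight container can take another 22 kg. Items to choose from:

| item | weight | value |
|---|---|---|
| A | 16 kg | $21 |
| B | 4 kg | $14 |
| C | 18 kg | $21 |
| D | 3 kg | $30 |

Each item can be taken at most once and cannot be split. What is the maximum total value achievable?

This is a 0/1 knapsack; check combinations near the capacity.
- A+D: weight 16+3=19, value 21+30=51
- C+D: weight 18+3=21, value 21+30=51
- B+D: weight 4+3=7, value 14+30=44
- A+B: weight 16+4=20, value 21+14=35
Best: $51.

$51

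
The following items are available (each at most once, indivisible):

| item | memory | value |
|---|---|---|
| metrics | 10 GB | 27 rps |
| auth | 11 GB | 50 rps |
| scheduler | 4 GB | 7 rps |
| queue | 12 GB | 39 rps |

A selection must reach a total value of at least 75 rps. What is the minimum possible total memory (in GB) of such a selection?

Subsets with value ≥ 75, sorted by total memory:
- metrics+auth: memory 21, value 77
- auth+queue: memory 23, value 89
- metrics+auth+scheduler: memory 25, value 84
Minimum memory: 21 GB.

21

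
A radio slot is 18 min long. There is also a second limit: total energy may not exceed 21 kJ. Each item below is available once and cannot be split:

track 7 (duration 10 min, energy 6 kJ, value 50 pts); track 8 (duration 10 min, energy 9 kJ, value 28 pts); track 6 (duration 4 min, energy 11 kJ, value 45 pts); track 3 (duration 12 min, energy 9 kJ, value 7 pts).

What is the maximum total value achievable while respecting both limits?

Feasible sets respecting both limits:
- track 7+track 6: duration 14, energy 17, value 95
- track 8+track 6: duration 14, energy 20, value 73
- track 6+track 3: duration 16, energy 20, value 52
- track 7: duration 10, energy 6, value 50
Best: 95 pts.

95 pts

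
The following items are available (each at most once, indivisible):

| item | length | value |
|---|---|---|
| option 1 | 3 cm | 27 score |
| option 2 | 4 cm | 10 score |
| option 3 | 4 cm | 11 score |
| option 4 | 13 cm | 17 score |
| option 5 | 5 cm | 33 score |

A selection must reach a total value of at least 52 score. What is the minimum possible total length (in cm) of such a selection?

Subsets with value ≥ 52, sorted by total length:
- option 1+option 5: length 8, value 60
- option 1+option 3+option 5: length 12, value 71
- option 1+option 2+option 5: length 12, value 70
Minimum length: 8 cm.

8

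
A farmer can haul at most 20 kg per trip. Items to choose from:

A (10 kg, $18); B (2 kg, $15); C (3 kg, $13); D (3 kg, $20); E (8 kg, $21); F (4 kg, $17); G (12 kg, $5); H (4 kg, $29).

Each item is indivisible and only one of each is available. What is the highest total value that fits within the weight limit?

Check high-value combinations within 20 kg:
- B+C+D+E+H: weight 2+3+3+8+4=20, value 15+13+20+21+29=98
- B+C+D+F+H: weight 2+3+3+4+4=16, value 15+13+20+17+29=94
- D+E+F+H: weight 3+8+4+4=19, value 20+21+17+29=87
Best: $98.

$98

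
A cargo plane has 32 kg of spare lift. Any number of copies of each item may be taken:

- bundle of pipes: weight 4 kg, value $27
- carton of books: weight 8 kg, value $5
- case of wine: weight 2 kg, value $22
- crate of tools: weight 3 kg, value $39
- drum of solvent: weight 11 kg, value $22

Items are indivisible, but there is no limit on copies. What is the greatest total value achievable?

$412

Best value-per-unit is crate of tools at 39/3; filling with it alone gives 10×39 = 390.
Optimal mix: 1×case of wine + 10×crate of tools → weight 32, value 412.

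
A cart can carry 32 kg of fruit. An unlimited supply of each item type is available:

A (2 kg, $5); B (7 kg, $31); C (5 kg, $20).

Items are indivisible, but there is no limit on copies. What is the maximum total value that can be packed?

Best value-per-unit is B at 31/7; filling with it alone gives 4×31 = 124.
Optimal mix: 2×A + 4×B → weight 32, value 134.

$134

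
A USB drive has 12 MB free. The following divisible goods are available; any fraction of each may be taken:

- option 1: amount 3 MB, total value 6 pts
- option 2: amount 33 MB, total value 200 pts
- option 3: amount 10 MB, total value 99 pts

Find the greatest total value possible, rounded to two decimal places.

Take in order of value per unit:
- option 3 (99/10 per unit): all 10 → value 99, running total 99.00
- option 2 (200/33 per unit): 2 of 33 → value 2×200/33 = 12.1212, running total 111.12
Total 111.12.

111.12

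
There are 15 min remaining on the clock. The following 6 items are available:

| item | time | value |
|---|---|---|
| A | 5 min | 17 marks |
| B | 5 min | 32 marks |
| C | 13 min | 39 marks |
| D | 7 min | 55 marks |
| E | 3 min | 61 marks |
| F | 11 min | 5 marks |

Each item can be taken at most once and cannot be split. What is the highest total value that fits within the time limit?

This is a 0/1 knapsack; check combinations near the capacity.
- B+D+E: time 5+7+3=15, value 32+55+61=148
- A+D+E: time 5+7+3=15, value 17+55+61=133
- D+E: time 7+3=10, value 55+61=116
- A+B+E: time 5+5+3=13, value 17+32+61=110
- B+E: time 5+3=8, value 32+61=93
Best: 148 marks.

148 marks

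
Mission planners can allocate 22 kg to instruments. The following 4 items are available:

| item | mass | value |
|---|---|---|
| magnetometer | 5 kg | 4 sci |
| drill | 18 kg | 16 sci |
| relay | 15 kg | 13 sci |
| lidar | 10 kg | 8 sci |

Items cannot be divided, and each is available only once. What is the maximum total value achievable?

Check high-value combinations within 22 kg:
- magnetometer+relay: mass 5+15=20, value 4+13=17
- drill: mass 18, value 16
- relay: mass 15, value 13
- magnetometer+lidar: mass 5+10=15, value 4+8=12
Best: 17 sci.

17 sci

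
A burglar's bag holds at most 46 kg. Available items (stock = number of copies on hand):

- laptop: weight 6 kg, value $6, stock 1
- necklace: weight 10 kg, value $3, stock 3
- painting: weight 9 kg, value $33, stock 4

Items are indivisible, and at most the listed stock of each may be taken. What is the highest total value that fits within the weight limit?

$138

Top feasible selections:
- 1×laptop + 4×painting: weight 42, value 138
- 1×necklace + 4×painting: weight 46, value 135
Best: $138.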